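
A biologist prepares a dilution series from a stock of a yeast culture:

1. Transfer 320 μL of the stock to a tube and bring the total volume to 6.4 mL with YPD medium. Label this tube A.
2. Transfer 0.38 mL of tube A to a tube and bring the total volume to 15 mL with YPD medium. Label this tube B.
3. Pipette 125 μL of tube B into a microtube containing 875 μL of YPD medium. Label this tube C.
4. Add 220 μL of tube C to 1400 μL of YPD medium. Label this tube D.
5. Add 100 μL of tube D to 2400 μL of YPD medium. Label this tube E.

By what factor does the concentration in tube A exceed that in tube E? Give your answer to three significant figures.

5.81 × 10^4

Step 1: 320 μL brought to 6.4 mL → factor 6400/320 = 20
Step 2: 0.38 mL brought to 15 mL → factor 15/0.38 = 39.474
Step 3: 125 μL + 875 μL = 1000 μL total → factor 1000/125 = 8
Step 4: 220 μL + 1400 μL = 1620 μL total → factor 1620/220 = 7.3636
Step 5: 100 μL + 2400 μL = 2500 μL total → factor 2500/100 = 25
Dilution factor to tube A = 20; to tube E = 1.1627 × 10^6
[tube A]/[tube E] = (factor to tube E)/(factor to tube A) = 1.1627 × 10^6/20 = 5.81 × 10^4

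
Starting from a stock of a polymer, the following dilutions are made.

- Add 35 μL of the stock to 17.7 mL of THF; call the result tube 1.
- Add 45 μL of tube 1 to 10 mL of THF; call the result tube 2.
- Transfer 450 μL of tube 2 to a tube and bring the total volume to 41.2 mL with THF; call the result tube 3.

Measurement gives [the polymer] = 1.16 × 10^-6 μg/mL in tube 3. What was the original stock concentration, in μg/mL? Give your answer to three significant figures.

Step 1: 35 μL + 17.7 mL = 17735 μL total → factor 17735/35 = 506.71
Step 2: 45 μL + 10 mL = 10045 μL total → factor 10045/45 = 223.22
Step 3: 450 μL brought to 41.2 mL → factor 41200/450 = 91.556
Overall dilution factor = 506.71 × 223.22 × 91.556 = 1.0356 × 10^7
Stock = 1.16 × 10^-6 μg/mL × 1.0356 × 10^7 = 12.0 μg/mL

12.0 μg/mL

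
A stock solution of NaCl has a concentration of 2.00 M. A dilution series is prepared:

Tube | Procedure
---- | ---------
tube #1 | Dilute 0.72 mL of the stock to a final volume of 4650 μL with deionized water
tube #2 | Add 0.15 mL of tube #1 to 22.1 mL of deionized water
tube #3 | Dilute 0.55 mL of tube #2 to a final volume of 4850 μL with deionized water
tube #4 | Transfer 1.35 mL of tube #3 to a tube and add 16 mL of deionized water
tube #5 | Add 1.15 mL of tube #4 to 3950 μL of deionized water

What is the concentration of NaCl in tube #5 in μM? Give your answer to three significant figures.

Step 1: 0.72 mL brought to 4650 μL → factor 4.65/0.72 = 6.4583
Step 2: 0.15 mL + 22.1 mL = 22.25 mL total → factor 22.25/0.15 = 148.33
Step 3: 0.55 mL brought to 4850 μL → factor 4.85/0.55 = 8.8182
Step 4: 1.35 mL + 16 mL = 17.35 mL total → factor 17.35/1.35 = 12.852
Step 5: 1.15 mL + 3950 μL = 5.1 mL total → factor 5.1/1.15 = 4.4348
Overall dilution factor = 6.4583 × 148.33 × 8.8182 × 12.852 × 4.4348 = 4.8148 × 10^5
Final = 2.00 M / 4.8148 × 10^5 = 4.154 × 10^-6 M = 4.15 μM

4.15 μM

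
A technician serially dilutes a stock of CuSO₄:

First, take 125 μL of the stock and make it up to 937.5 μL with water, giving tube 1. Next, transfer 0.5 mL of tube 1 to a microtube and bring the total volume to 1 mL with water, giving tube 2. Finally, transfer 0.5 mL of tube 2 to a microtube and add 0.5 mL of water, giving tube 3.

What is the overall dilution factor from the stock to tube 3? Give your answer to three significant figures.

Step 1: 125 μL brought to 937.5 μL → factor 937.5/125 = 7.5
Step 2: 0.5 mL brought to 1 mL → factor 1/0.5 = 2
Step 3: 0.5 mL + 0.5 mL = 1 mL total → factor 1/0.5 = 2
Overall dilution factor = 7.5 × 2 × 2 = 30

30.0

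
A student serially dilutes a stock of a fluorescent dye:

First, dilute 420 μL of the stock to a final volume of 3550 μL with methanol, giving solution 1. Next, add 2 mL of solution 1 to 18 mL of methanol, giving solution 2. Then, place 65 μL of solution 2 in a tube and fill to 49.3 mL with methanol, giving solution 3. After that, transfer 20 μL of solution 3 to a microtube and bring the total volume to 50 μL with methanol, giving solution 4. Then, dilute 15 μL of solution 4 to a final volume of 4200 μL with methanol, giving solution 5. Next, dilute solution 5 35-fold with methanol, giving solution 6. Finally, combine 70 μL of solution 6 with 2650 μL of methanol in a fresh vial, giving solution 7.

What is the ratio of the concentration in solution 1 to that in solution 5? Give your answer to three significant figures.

5.31 × 10^6

Step 1: 420 μL brought to 3550 μL → factor 3550/420 = 8.4524
Step 2: 2 mL + 18 mL = 20 mL total → factor 20/2 = 10
Step 3: 65 μL brought to 49.3 mL → factor 49300/65 = 758.46
Step 4: 20 μL brought to 50 μL → factor 50/20 = 2.5
Step 5: 15 μL brought to 4200 μL → factor 4200/15 = 280
Dilution factor to solution 1 = 8.4524; to solution 5 = 4.4876 × 10^7
[solution 1]/[solution 5] = (factor to solution 5)/(factor to solution 1) = 4.4876 × 10^7/8.4524 = 5.31 × 10^6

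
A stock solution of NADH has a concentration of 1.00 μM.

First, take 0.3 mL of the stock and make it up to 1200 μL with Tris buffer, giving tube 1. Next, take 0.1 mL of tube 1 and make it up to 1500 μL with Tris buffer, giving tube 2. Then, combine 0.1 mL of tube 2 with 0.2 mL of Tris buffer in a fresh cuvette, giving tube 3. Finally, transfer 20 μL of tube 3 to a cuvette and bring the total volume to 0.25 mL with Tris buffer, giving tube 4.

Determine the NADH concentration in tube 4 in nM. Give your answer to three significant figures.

Step 1: 0.3 mL brought to 1200 μL → factor 1.2/0.3 = 4
Step 2: 0.1 mL brought to 1500 μL → factor 1.5/0.1 = 15
Step 3: 0.1 mL + 0.2 mL = 0.3 mL total → factor 0.3/0.1 = 3
Step 4: 20 μL brought to 0.25 mL → factor 250/20 = 12.5
Overall dilution factor = 4 × 15 × 3 × 12.5 = 2250
Final = 1.00 μM / 2250 = 0.0004444 μM = 0.444 nM

0.444 nM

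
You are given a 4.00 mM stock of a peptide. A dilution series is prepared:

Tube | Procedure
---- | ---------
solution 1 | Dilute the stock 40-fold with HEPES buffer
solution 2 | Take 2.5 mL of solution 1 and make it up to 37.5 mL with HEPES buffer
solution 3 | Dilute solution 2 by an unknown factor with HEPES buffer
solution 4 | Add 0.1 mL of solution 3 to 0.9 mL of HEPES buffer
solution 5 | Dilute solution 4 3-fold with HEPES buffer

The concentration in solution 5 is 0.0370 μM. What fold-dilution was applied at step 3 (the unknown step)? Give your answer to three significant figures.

Step 1: 40-fold → factor 40
Step 2: 2.5 mL brought to 37.5 mL → factor 37.5/2.5 = 15
Step 3: unknown factor x
Step 4: 0.1 mL + 0.9 mL = 1 mL total → factor 1/0.1 = 10
Step 5: 3-fold → factor 3
Product of known-step factors = 18000
Overall factor = 4.00 mM / (0.0370 μM) = 1.0811 × 10^5
x = 1.0811 × 10^5 / 18000 = 6.01

6.01-fold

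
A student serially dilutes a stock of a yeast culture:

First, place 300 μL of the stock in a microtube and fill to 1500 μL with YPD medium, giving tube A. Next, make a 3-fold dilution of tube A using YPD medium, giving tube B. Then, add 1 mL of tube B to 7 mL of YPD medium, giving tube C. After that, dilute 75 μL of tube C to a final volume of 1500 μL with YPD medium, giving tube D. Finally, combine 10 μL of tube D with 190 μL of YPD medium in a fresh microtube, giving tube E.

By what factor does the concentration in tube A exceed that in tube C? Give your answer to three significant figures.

24.0

Step 1: 300 μL brought to 1500 μL → factor 1500/300 = 5
Step 2: 3-fold → factor 3
Step 3: 1 mL + 7 mL = 8 mL total → factor 8/1 = 8
Dilution factor to tube A = 5; to tube C = 120
[tube A]/[tube C] = (factor to tube C)/(factor to tube A) = 120/5 = 24.0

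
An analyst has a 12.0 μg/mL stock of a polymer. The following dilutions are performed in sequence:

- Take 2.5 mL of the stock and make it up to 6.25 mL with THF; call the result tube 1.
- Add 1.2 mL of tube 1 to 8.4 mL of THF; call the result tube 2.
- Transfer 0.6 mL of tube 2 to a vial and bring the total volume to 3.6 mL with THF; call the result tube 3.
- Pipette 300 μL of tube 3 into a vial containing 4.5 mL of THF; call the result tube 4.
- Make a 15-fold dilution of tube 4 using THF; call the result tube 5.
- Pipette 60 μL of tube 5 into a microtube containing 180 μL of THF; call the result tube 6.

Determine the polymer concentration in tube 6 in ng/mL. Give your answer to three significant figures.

Step 1: 2.5 mL brought to 6.25 mL → factor 6.25/2.5 = 2.5
Step 2: 1.2 mL + 8.4 mL = 9.6 mL total → factor 9.6/1.2 = 8
Step 3: 0.6 mL brought to 3.6 mL → factor 3.6/0.6 = 6
Step 4: 300 μL + 4.5 mL = 4800 μL total → factor 4800/300 = 16
Step 5: 15-fold → factor 15
Step 6: 60 μL + 180 μL = 240 μL total → factor 240/60 = 4
Overall dilution factor = 2.5 × 8 × 6 × 16 × 15 × 4 = 1.152 × 10^5
Final = 12.0 μg/mL / 1.152 × 10^5 = 0.0001042 μg/mL = 0.104 ng/mL

0.104 ng/mL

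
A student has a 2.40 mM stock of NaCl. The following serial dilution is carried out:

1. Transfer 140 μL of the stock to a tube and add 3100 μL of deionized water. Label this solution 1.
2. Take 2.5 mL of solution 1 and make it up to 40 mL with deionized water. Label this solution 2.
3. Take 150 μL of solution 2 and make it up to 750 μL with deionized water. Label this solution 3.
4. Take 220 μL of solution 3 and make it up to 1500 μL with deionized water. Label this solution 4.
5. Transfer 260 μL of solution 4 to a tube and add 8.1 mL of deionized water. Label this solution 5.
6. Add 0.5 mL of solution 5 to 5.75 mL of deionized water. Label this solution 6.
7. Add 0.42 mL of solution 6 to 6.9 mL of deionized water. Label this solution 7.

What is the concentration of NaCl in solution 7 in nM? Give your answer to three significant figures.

Step 1: 140 μL + 3100 μL = 3240 μL total → factor 3240/140 = 23.143
Step 2: 2.5 mL brought to 40 mL → factor 40/2.5 = 16
Step 3: 150 μL brought to 750 μL → factor 750/150 = 5
Step 4: 220 μL brought to 1500 μL → factor 1500/220 = 6.8182
Step 5: 260 μL + 8.1 mL = 8360 μL total → factor 8360/260 = 32.154
Step 6: 0.5 mL + 5.75 mL = 6.25 mL total → factor 6.25/0.5 = 12.5
Step 7: 0.42 mL + 6.9 mL = 7.32 mL total → factor 7.32/0.42 = 17.429
Overall dilution factor = 23.143 × 16 × 5 × 6.8182 × 32.154 × 12.5 × 17.429 = 8.8426 × 10^7
Final = 2.40 mM / 8.8426 × 10^7 = 2.714 × 10^-8 mM = 0.0271 nM

0.0271 nM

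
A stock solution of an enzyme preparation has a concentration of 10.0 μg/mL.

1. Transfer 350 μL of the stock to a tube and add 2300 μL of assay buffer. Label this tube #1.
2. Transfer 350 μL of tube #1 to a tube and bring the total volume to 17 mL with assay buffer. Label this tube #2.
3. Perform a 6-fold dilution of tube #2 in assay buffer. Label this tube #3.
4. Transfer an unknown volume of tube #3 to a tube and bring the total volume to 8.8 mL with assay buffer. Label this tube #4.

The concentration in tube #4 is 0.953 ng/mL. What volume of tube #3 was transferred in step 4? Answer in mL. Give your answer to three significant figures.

Step 1: 350 μL + 2300 μL = 2650 μL total → factor 2650/350 = 7.5714
Step 2: 350 μL brought to 17 mL → factor 17000/350 = 48.571
Step 3: 6-fold → factor 6
Step 4: v brought to 8.8 mL → factor = 8.8 mL/v
Product of known-step factors = 2206.5
Overall factor = 10.0 μg/mL / (0.953 ng/mL) = 10493
Step-4 factor = 10493 / 2206.5 = 4.7555
v = 8.8 mL / 4.7555 = 1.85 mL

1.85 mL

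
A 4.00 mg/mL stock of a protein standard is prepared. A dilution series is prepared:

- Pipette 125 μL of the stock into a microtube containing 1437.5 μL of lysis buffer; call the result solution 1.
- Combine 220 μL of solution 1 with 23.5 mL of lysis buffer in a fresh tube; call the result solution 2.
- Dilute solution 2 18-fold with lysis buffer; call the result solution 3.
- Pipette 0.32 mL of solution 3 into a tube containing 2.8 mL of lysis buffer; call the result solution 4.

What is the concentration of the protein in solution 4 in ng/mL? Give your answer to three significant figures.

Step 1: 125 μL + 1437.5 μL = 1562.5 μL total → factor 1562.5/125 = 12.5
Step 2: 220 μL + 23.5 mL = 23720 μL total → factor 23720/220 = 107.82
Step 3: 18-fold → factor 18
Step 4: 0.32 mL + 2.8 mL = 3.12 mL total → factor 3.12/0.32 = 9.75
Overall dilution factor = 12.5 × 107.82 × 18 × 9.75 = 2.3653 × 10^5
Final = 4.00 mg/mL / 2.3653 × 10^5 = 1.691 × 10^-5 mg/mL = 16.9 ng/mL

16.9 ng/mL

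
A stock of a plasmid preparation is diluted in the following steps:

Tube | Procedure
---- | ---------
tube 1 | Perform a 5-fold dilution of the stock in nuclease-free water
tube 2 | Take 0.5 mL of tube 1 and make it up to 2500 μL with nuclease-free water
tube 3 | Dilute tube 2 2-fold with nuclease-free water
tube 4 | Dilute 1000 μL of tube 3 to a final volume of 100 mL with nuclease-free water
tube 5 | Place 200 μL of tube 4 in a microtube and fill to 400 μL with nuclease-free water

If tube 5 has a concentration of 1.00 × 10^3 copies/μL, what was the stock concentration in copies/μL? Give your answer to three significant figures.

1.00 × 10^7 copies/μL

Step 1: 5-fold → factor 5
Step 2: 0.5 mL brought to 2500 μL → factor 2.5/0.5 = 5
Step 3: 2-fold → factor 2
Step 4: 1000 μL brought to 100 mL → factor 1 × 10^5/1000 = 100
Step 5: 200 μL brought to 400 μL → factor 400/200 = 2
Overall dilution factor = 5 × 5 × 2 × 100 × 2 = 10000
Stock = 1.00 × 10^3 copies/μL × 10000 = 1.00 × 10^7 copies/μL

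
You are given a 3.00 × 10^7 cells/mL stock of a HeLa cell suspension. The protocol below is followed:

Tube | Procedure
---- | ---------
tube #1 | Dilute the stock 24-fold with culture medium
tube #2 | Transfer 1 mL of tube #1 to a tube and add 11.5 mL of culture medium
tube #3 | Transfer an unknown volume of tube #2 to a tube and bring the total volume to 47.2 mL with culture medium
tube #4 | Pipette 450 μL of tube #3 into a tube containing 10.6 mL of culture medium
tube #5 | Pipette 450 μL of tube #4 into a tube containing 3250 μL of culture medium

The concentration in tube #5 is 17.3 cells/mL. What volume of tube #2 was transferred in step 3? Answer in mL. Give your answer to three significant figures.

1.65 mL

Step 1: 24-fold → factor 24
Step 2: 1 mL + 11.5 mL = 12.5 mL total → factor 12.5/1 = 12.5
Step 3: v brought to 47.2 mL → factor = 47.2 mL/v
Step 4: 450 μL + 10.6 mL = 11050 μL total → factor 11050/450 = 24.556
Step 5: 450 μL + 3250 μL = 3700 μL total → factor 3700/450 = 8.2222
Product of known-step factors = 60570
Overall factor = 3.00 × 10^7 cells/mL / (17.3 cells/mL) = 1.7341 × 10^6
Step-3 factor = 1.7341 × 10^6 / 60570 = 28.63
v = 47.2 mL / 28.63 = 1.65 mL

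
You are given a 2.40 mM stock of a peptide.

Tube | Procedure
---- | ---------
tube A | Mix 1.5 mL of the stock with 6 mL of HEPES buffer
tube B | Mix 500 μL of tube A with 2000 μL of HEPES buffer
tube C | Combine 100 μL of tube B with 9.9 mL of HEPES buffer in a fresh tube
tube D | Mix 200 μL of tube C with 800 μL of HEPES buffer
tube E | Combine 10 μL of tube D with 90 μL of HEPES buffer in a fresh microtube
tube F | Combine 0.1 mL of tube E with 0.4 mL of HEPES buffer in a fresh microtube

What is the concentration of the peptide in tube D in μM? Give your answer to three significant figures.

0.192 μM

Step 1: 1.5 mL + 6 mL = 7.5 mL total → factor 7.5/1.5 = 5
Step 2: 500 μL + 2000 μL = 2500 μL total → factor 2500/500 = 5
Step 3: 100 μL + 9.9 mL = 10000 μL total → factor 10000/100 = 100
Step 4: 200 μL + 800 μL = 1000 μL total → factor 1000/200 = 5
Dilution factor through tube D = 5 × 5 × 100 × 5 = 12500
[tube D] = 2.40 mM / 12500 = 0.0001920 mM = 0.192 μM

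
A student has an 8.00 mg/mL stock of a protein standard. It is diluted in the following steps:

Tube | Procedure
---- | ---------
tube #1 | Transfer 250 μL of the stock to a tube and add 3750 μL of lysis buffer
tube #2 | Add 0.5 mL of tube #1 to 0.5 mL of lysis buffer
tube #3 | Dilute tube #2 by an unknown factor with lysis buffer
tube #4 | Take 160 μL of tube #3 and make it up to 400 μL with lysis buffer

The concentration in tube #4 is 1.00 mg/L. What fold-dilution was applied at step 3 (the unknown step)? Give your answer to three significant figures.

100-fold

Step 1: 250 μL + 3750 μL = 4000 μL total → factor 4000/250 = 16
Step 2: 0.5 mL + 0.5 mL = 1 mL total → factor 1/0.5 = 2
Step 3: unknown factor x
Step 4: 160 μL brought to 400 μL → factor 400/160 = 2.5
Product of known-step factors = 80
Overall factor = 8.00 mg/mL / (1.00 mg/L) = 8000
x = 8000 / 80 = 100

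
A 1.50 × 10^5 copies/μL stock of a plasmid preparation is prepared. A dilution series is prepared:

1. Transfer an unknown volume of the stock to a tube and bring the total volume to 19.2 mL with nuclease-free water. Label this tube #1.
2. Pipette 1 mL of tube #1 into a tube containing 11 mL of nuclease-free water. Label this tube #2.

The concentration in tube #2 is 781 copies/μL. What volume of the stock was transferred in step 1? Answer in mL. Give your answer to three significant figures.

Step 1: v brought to 19.2 mL → factor = 19.2 mL/v
Step 2: 1 mL + 11 mL = 12 mL total → factor 12/1 = 12
Product of known-step factors = 12
Overall factor = 1.50 × 10^5 copies/μL / (781 copies/μL) = 192.06
Step-1 factor = 192.06 / 12 = 16.005
v = 19.2 mL / 16.005 = 1.20 mL

1.20 mL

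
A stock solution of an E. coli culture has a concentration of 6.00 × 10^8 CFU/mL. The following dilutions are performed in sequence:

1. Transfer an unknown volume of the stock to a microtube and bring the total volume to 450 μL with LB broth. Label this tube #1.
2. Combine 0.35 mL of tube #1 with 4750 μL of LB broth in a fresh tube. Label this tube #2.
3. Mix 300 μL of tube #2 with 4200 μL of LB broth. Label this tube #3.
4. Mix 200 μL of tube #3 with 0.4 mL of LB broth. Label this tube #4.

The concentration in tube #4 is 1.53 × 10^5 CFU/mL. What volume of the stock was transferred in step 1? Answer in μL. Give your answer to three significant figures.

75.2 μL

Step 1: v brought to 450 μL → factor = 450 μL/v
Step 2: 0.35 mL + 4750 μL = 5.1 mL total → factor 5.1/0.35 = 14.571
Step 3: 300 μL + 4200 μL = 4500 μL total → factor 4500/300 = 15
Step 4: 200 μL + 0.4 mL = 600 μL total → factor 600/200 = 3
Product of known-step factors = 655.71
Overall factor = 6.00 × 10^8 CFU/mL / (1.53 × 10^5 CFU/mL) = 3921.6
Step-1 factor = 3921.6 / 655.71 = 5.9806
v = 450 μL / 5.9806 = 75.2 μL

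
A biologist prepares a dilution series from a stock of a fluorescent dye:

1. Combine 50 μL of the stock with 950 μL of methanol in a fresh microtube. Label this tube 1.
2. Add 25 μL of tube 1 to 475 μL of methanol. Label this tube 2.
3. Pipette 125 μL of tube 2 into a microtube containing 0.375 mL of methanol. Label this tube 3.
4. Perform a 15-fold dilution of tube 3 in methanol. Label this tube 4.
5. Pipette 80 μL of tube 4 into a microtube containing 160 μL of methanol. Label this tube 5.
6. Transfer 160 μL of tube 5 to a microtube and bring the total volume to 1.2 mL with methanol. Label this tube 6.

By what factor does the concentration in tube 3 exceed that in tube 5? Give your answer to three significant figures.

Step 1: 50 μL + 950 μL = 1000 μL total → factor 1000/50 = 20
Step 2: 25 μL + 475 μL = 500 μL total → factor 500/25 = 20
Step 3: 125 μL + 0.375 mL = 500 μL total → factor 500/125 = 4
Step 4: 15-fold → factor 15
Step 5: 80 μL + 160 μL = 240 μL total → factor 240/80 = 3
Dilution factor to tube 3 = 1600; to tube 5 = 72000
[tube 3]/[tube 5] = (factor to tube 5)/(factor to tube 3) = 72000/1600 = 45.0

45.0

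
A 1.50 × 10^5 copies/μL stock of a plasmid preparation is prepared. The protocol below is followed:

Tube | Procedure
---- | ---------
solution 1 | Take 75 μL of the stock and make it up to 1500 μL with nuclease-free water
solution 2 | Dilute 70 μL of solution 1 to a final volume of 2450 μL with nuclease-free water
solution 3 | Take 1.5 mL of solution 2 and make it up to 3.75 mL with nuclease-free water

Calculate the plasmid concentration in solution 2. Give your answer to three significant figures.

214 copies/μL

Step 1: 75 μL brought to 1500 μL → factor 1500/75 = 20
Step 2: 70 μL brought to 2450 μL → factor 2450/70 = 35
Dilution factor through solution 2 = 20 × 35 = 700
[solution 2] = 1.50 × 10^5 copies/μL / 700 = 214 copies/μL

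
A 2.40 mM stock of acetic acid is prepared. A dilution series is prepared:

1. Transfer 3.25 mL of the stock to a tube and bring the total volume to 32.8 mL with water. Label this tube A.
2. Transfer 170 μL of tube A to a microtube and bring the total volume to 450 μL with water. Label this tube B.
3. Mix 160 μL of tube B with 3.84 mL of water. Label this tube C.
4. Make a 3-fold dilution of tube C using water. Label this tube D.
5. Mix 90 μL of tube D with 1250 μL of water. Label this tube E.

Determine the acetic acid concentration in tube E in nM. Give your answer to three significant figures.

80.5 nM

Step 1: 3.25 mL brought to 32.8 mL → factor 32.8/3.25 = 10.092
Step 2: 170 μL brought to 450 μL → factor 450/170 = 2.6471
Step 3: 160 μL + 3.84 mL = 4000 μL total → factor 4000/160 = 25
Step 4: 3-fold → factor 3
Step 5: 90 μL + 1250 μL = 1340 μL total → factor 1340/90 = 14.889
Overall dilution factor = 10.092 × 2.6471 × 25 × 3 × 14.889 = 29832
Final = 2.40 mM / 29832 = 8.045 × 10^-5 mM = 80.5 nM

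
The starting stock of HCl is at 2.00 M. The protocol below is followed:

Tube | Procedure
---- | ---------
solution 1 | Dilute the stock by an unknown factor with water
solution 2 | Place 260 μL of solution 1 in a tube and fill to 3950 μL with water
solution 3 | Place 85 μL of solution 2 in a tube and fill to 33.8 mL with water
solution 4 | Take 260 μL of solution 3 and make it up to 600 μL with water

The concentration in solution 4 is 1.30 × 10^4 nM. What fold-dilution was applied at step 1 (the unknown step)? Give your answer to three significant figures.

11.0-fold

Step 1: unknown factor x
Step 2: 260 μL brought to 3950 μL → factor 3950/260 = 15.192
Step 3: 85 μL brought to 33.8 mL → factor 33800/85 = 397.65
Step 4: 260 μL brought to 600 μL → factor 600/260 = 2.3077
Product of known-step factors = 13941
Overall factor = 2.00 M / (1.30 × 10^4 nM) = 1.5385 × 10^5
x = 1.5385 × 10^5 / 13941 = 11.0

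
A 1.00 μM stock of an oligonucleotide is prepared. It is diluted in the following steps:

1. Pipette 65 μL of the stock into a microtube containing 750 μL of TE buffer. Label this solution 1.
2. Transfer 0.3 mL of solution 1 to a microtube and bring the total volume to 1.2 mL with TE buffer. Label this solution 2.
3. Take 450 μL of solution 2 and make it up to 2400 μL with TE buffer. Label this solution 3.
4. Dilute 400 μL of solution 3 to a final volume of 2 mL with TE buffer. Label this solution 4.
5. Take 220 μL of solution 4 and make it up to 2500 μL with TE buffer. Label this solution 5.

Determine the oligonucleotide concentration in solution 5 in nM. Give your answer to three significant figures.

0.0658 nM

Step 1: 65 μL + 750 μL = 815 μL total → factor 815/65 = 12.538
Step 2: 0.3 mL brought to 1.2 mL → factor 1.2/0.3 = 4
Step 3: 450 μL brought to 2400 μL → factor 2400/450 = 5.3333
Step 4: 400 μL brought to 2 mL → factor 2000/400 = 5
Step 5: 220 μL brought to 2500 μL → factor 2500/220 = 11.364
Overall dilution factor = 12.538 × 4 × 5.3333 × 5 × 11.364 = 15198
Final = 1.00 μM / 15198 = 6.580 × 10^-5 μM = 0.0658 nM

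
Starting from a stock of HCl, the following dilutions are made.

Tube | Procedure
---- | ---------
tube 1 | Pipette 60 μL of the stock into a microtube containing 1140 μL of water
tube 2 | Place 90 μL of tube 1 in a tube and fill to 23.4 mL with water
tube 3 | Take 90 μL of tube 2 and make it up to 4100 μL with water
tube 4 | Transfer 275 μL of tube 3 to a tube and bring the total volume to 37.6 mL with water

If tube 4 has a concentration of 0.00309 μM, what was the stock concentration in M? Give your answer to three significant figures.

Step 1: 60 μL + 1140 μL = 1200 μL total → factor 1200/60 = 20
Step 2: 90 μL brought to 23.4 mL → factor 23400/90 = 260
Step 3: 90 μL brought to 4100 μL → factor 4100/90 = 45.556
Step 4: 275 μL brought to 37.6 mL → factor 37600/275 = 136.73
Overall dilution factor = 20 × 260 × 45.556 × 136.73 = 3.2389 × 10^7
Stock = 0.00309 μM × 3.2389 × 10^7 = 1.001 × 10^5 μM = 0.100 M

0.100 M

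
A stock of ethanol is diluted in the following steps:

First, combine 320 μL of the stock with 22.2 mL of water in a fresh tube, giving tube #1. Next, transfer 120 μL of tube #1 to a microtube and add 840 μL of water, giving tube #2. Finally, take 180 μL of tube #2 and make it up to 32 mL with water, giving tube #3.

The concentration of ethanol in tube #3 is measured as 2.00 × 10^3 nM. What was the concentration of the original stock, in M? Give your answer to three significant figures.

0.200 M

Step 1: 320 μL + 22.2 mL = 22520 μL total → factor 22520/320 = 70.375
Step 2: 120 μL + 840 μL = 960 μL total → factor 960/120 = 8
Step 3: 180 μL brought to 32 mL → factor 32000/180 = 177.78
Overall dilution factor = 70.375 × 8 × 177.78 = 1.0009 × 10^5
Stock = 2.00 × 10^3 nM × 1.0009 × 10^5 = 2.002 × 10^8 nM = 0.200 M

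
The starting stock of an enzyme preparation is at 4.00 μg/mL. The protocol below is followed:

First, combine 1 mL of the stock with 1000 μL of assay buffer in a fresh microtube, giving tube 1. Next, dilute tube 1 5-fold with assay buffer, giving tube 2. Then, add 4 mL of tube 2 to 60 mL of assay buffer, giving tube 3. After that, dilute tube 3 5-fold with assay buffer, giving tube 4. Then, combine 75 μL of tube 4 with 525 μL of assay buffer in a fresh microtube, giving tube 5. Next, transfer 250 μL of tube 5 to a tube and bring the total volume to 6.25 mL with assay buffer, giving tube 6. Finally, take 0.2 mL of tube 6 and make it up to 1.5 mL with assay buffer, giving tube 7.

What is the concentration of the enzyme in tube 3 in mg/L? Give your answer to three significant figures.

0.0250 mg/L

Step 1: 1 mL + 1000 μL = 2 mL total → factor 2/1 = 2
Step 2: 5-fold → factor 5
Step 3: 4 mL + 60 mL = 64 mL total → factor 64/4 = 16
Dilution factor through tube 3 = 2 × 5 × 16 = 160
[tube 3] = 4.00 μg/mL / 160 = 0.02500 μg/mL = 0.0250 mg/L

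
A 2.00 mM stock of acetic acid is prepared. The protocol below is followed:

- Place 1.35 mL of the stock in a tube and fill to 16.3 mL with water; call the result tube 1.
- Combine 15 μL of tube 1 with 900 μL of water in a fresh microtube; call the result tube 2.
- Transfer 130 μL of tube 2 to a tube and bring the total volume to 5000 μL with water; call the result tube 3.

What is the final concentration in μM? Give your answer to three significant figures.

Step 1: 1.35 mL brought to 16.3 mL → factor 16.3/1.35 = 12.074
Step 2: 15 μL + 900 μL = 915 μL total → factor 915/15 = 61
Step 3: 130 μL brought to 5000 μL → factor 5000/130 = 38.462
Overall dilution factor = 12.074 × 61 × 38.462 = 28328
Final = 2.00 mM / 28328 = 7.060 × 10^-5 mM = 0.0706 μM

0.0706 μM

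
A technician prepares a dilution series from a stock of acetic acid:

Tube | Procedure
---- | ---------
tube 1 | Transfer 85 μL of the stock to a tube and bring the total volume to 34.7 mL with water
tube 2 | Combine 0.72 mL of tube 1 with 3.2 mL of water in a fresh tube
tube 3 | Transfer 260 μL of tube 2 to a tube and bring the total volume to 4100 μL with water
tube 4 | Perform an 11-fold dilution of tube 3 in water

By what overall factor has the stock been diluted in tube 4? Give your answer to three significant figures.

3.86 × 10^5

Step 1: 85 μL brought to 34.7 mL → factor 34700/85 = 408.24
Step 2: 0.72 mL + 3.2 mL = 3.92 mL total → factor 3.92/0.72 = 5.4444
Step 3: 260 μL brought to 4100 μL → factor 4100/260 = 15.769
Step 4: 11-fold → factor 11
Overall dilution factor = 408.24 × 5.4444 × 15.769 × 11 = 3.8554 × 10^5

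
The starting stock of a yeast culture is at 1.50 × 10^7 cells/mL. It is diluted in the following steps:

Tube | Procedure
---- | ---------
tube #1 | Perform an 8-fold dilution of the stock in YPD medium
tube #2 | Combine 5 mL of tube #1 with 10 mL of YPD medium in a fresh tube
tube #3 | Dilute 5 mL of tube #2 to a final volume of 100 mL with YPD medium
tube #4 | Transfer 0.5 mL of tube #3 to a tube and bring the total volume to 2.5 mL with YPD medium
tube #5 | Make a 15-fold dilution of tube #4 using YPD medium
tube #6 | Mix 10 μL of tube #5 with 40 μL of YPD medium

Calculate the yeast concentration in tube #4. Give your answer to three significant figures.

6.25 × 10^3 cells/mL

Step 1: 8-fold → factor 8
Step 2: 5 mL + 10 mL = 15 mL total → factor 15/5 = 3
Step 3: 5 mL brought to 100 mL → factor 100/5 = 20
Step 4: 0.5 mL brought to 2.5 mL → factor 2.5/0.5 = 5
Dilution factor through tube #4 = 8 × 3 × 20 × 5 = 2400
[tube #4] = 1.50 × 10^7 cells/mL / 2400 = 6.25 × 10^3 cells/mL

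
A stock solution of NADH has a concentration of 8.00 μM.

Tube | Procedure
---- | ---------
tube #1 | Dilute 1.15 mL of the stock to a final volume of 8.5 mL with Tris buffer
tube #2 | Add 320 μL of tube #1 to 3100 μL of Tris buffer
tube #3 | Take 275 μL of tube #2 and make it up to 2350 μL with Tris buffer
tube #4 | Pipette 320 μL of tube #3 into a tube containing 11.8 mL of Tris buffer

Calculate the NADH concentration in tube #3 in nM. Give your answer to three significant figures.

11.9 nM

Step 1: 1.15 mL brought to 8.5 mL → factor 8.5/1.15 = 7.3913
Step 2: 320 μL + 3100 μL = 3420 μL total → factor 3420/320 = 10.688
Step 3: 275 μL brought to 2350 μL → factor 2350/275 = 8.5455
Dilution factor through tube #3 = 7.3913 × 10.688 × 8.5455 = 675.04
[tube #3] = 8.00 μM / 675.04 = 0.01185 μM = 11.9 nM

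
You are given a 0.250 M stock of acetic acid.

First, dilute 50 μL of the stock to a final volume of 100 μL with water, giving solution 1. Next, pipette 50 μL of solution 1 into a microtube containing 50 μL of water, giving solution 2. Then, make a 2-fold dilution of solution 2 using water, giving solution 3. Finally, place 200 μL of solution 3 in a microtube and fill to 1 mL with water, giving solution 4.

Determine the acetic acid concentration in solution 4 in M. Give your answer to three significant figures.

Step 1: 50 μL brought to 100 μL → factor 100/50 = 2
Step 2: 50 μL + 50 μL = 100 μL total → factor 100/50 = 2
Step 3: 2-fold → factor 2
Step 4: 200 μL brought to 1 mL → factor 1000/200 = 5
Overall dilution factor = 2 × 2 × 2 × 5 = 40
Final = 0.250 M / 40 = 0.00625 M

0.00625 M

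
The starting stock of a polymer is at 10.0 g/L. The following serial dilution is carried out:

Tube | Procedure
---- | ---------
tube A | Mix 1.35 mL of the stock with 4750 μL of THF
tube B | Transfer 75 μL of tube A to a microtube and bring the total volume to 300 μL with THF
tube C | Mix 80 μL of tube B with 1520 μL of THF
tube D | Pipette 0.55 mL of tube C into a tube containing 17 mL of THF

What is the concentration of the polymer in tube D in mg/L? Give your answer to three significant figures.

0.867 mg/L

Step 1: 1.35 mL + 4750 μL = 6.1 mL total → factor 6.1/1.35 = 4.5185
Step 2: 75 μL brought to 300 μL → factor 300/75 = 4
Step 3: 80 μL + 1520 μL = 1600 μL total → factor 1600/80 = 20
Step 4: 0.55 mL + 17 mL = 17.55 mL total → factor 17.55/0.55 = 31.909
Overall dilution factor = 4.5185 × 4 × 20 × 31.909 = 11535
Final = 10.0 g/L / 11535 = 0.0008670 g/L = 0.867 mg/L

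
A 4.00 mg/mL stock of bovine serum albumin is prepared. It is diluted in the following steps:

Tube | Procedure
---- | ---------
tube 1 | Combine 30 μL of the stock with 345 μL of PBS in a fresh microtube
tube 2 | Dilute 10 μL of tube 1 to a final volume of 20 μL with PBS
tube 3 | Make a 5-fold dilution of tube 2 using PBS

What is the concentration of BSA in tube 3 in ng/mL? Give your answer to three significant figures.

Step 1: 30 μL + 345 μL = 375 μL total → factor 375/30 = 12.5
Step 2: 10 μL brought to 20 μL → factor 20/10 = 2
Step 3: 5-fold → factor 5
Overall dilution factor = 12.5 × 2 × 5 = 125
Final = 4.00 mg/mL / 125 = 0.03200 mg/mL = 3.20 × 10^4 ng/mL

3.20 × 10^4 ng/mL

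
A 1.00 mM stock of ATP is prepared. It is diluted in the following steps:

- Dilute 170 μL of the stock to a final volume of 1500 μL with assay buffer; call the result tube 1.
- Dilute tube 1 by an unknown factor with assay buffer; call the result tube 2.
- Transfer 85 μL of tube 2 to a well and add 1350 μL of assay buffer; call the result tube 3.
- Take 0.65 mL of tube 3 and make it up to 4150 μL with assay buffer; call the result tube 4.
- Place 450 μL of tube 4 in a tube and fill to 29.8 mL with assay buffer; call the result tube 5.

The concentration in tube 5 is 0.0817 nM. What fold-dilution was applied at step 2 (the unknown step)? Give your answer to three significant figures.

Step 1: 170 μL brought to 1500 μL → factor 1500/170 = 8.8235
Step 2: unknown factor x
Step 3: 85 μL + 1350 μL = 1435 μL total → factor 1435/85 = 16.882
Step 4: 0.65 mL brought to 4150 μL → factor 4.15/0.65 = 6.3846
Step 5: 450 μL brought to 29.8 mL → factor 29800/450 = 66.222
Product of known-step factors = 62982
Overall factor = 1.00 mM / (0.0817 nM) = 1.224 × 10^7
x = 1.224 × 10^7 / 62982 = 194

194-fold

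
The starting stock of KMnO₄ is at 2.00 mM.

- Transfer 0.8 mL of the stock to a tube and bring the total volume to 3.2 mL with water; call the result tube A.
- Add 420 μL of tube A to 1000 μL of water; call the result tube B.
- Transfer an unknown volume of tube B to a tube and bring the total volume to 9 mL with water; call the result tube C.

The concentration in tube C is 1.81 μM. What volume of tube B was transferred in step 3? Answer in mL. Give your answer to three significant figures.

0.110 mL

Step 1: 0.8 mL brought to 3.2 mL → factor 3.2/0.8 = 4
Step 2: 420 μL + 1000 μL = 1420 μL total → factor 1420/420 = 3.381
Step 3: v brought to 9 mL → factor = 9 mL/v
Product of known-step factors = 13.524
Overall factor = 2.00 mM / (1.81 μM) = 1105
Step-3 factor = 1105 / 13.524 = 81.706
v = 9 mL / 81.706 = 0.110 mL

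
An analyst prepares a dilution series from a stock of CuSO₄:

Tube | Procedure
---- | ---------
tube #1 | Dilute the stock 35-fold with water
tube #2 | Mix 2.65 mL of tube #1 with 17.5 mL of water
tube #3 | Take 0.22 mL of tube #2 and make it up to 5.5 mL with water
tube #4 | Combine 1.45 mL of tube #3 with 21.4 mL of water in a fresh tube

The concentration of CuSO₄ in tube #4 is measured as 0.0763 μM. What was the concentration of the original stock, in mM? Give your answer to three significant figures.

8.00 mM

Step 1: 35-fold → factor 35
Step 2: 2.65 mL + 17.5 mL = 20.15 mL total → factor 20.15/2.65 = 7.6038
Step 3: 0.22 mL brought to 5.5 mL → factor 5.5/0.22 = 25
Step 4: 1.45 mL + 21.4 mL = 22.85 mL total → factor 22.85/1.45 = 15.759
Overall dilution factor = 35 × 7.6038 × 25 × 15.759 = 1.0485 × 10^5
Stock = 0.0763 μM × 1.0485 × 10^5 = 8000 μM = 8.00 mM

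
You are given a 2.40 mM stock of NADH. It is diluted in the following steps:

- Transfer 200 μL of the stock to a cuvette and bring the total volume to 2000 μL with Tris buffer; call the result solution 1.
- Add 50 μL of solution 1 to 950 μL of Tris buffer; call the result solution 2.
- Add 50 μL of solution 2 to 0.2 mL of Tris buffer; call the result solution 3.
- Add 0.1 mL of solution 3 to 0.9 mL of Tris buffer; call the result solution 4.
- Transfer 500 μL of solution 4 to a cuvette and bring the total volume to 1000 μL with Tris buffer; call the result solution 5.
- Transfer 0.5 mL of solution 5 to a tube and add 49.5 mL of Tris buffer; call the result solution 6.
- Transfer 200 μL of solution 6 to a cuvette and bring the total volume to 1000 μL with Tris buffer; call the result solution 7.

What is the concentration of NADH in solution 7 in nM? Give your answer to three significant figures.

0.240 nM

Step 1: 200 μL brought to 2000 μL → factor 2000/200 = 10
Step 2: 50 μL + 950 μL = 1000 μL total → factor 1000/50 = 20
Step 3: 50 μL + 0.2 mL = 250 μL total → factor 250/50 = 5
Step 4: 0.1 mL + 0.9 mL = 1 mL total → factor 1/0.1 = 10
Step 5: 500 μL brought to 1000 μL → factor 1000/500 = 2
Step 6: 0.5 mL + 49.5 mL = 50 mL total → factor 50/0.5 = 100
Step 7: 200 μL brought to 1000 μL → factor 1000/200 = 5
Overall dilution factor = 10 × 20 × 5 × 10 × 2 × 100 × 5 = 1 × 10^7
Final = 2.40 mM / 1 × 10^7 = 2.400 × 10^-7 mM = 0.240 nM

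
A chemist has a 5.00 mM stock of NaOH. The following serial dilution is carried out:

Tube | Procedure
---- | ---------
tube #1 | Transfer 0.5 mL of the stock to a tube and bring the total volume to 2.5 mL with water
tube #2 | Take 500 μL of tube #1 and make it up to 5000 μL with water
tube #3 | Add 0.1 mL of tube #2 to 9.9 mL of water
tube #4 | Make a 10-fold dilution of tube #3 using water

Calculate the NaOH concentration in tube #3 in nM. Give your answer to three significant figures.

1.00 × 10^3 nM

Step 1: 0.5 mL brought to 2.5 mL → factor 2.5/0.5 = 5
Step 2: 500 μL brought to 5000 μL → factor 5000/500 = 10
Step 3: 0.1 mL + 9.9 mL = 10 mL total → factor 10/0.1 = 100
Dilution factor through tube #3 = 5 × 10 × 100 = 5000
[tube #3] = 5.00 mM / 5000 = 0.001000 mM = 1.00 × 10^3 nM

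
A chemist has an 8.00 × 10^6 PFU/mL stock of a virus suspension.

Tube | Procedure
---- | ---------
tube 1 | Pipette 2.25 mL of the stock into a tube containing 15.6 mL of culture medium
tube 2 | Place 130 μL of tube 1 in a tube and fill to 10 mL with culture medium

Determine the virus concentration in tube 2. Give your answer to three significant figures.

Step 1: 2.25 mL + 15.6 mL = 17.85 mL total → factor 17.85/2.25 = 7.9333
Step 2: 130 μL brought to 10 mL → factor 10000/130 = 76.923
Overall dilution factor = 7.9333 × 76.923 = 610.26
Final = 8.00 × 10^6 PFU/mL / 610.26 = 1.31 × 10^4 PFU/mL

1.31 × 10^4 PFU/mL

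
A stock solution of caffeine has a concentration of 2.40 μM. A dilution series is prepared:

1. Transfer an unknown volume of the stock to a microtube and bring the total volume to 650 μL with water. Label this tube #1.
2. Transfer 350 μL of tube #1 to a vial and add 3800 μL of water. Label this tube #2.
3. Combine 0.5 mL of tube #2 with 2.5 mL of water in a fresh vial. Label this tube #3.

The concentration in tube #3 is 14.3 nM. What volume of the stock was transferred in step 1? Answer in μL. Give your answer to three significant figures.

276 μL

Step 1: v brought to 650 μL → factor = 650 μL/v
Step 2: 350 μL + 3800 μL = 4150 μL total → factor 4150/350 = 11.857
Step 3: 0.5 mL + 2.5 mL = 3 mL total → factor 3/0.5 = 6
Product of known-step factors = 71.143
Overall factor = 2.40 μM / (14.3 nM) = 167.83
Step-1 factor = 167.83 / 71.143 = 2.3591
v = 650 μL / 2.3591 = 276 μL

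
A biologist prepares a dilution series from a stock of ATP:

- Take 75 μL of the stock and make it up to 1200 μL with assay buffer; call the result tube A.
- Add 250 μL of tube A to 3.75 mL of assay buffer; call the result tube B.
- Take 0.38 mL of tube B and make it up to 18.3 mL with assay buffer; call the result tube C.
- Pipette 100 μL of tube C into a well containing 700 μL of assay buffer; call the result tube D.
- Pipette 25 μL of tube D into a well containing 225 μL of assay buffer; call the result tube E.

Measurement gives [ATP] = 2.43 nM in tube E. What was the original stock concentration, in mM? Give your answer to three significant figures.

2.40 mM

Step 1: 75 μL brought to 1200 μL → factor 1200/75 = 16
Step 2: 250 μL + 3.75 mL = 4000 μL total → factor 4000/250 = 16
Step 3: 0.38 mL brought to 18.3 mL → factor 18.3/0.38 = 48.158
Step 4: 100 μL + 700 μL = 800 μL total → factor 800/100 = 8
Step 5: 25 μL + 225 μL = 250 μL total → factor 250/25 = 10
Overall dilution factor = 16 × 16 × 48.158 × 8 × 10 = 9.8627 × 10^5
Stock = 2.43 nM × 9.8627 × 10^5 = 2.397 × 10^6 nM = 2.40 mM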